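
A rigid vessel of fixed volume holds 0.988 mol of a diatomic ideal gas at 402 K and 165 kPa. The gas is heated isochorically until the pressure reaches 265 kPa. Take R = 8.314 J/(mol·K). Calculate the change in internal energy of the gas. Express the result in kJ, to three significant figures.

Constant volume ⇒ W = 0, so Q = ΔU = nCᵥΔT with Cᵥ = 5R/2 = 20.79 J/(mol·K).
At constant V, T₂/T₁ = P₂/P₁ ⇒ ΔT = T₁(P₂/P₁ − 1) = 402·(265/165 − 1) = 243.6 K.
ΔU = (0.988)(20.79)(243.6) = 5003 J.

ΔU ≈ 5.00 kJ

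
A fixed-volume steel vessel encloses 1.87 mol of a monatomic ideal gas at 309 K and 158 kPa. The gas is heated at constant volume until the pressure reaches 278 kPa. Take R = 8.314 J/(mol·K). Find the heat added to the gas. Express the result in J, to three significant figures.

Q ≈ 5470 J

Constant volume ⇒ W = 0, so Q = ΔU = nCᵥΔT with Cᵥ = 3R/2 = 12.47 J/(mol·K).
At constant V, T₂/T₁ = P₂/P₁ ⇒ ΔT = T₁(P₂/P₁ − 1) = 309·(278/158 − 1) = 234.7 K.
ΔU = (1.87)(12.47)(234.7) = 5473 J.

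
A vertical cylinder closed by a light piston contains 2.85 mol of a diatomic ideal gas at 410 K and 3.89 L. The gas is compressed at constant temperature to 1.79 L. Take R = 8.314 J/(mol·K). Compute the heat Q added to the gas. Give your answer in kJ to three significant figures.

Isothermal ⇒ ΔU = 0, so Q = W = nRT ln(V₂/V₁).
Q = (2.85)(8.314)(410) ln(1.79/3.89) = 9715 × -0.7762 = -7541 J.

Q ≈ -7.54 kJ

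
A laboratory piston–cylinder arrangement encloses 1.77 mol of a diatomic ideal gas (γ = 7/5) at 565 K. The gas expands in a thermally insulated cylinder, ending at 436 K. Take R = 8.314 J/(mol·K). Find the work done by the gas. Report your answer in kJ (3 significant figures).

Adiabatic ⇒ Q = 0, so W_by = −ΔU = nCᵥ(T₁ − T₂).
Cᵥ = 5R/2 = 20.79 J/(mol·K).
W = (1.77)(20.79)(565 − 436) = 4746 J.

W ≈ 4.75 kJ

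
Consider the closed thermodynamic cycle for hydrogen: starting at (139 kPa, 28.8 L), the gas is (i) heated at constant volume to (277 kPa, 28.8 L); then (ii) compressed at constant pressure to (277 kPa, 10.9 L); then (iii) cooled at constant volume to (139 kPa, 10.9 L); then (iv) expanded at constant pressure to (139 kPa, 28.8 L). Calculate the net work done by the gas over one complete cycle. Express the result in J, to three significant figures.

Constant-volume legs do no work.
W(ii) = (277)(10.9 − 28.8) = -4958 J; W(iv) = (139)(28.8 − 10.9) = 2488 J.
W_net = -4958 + 2488 = -2470 J (the counter-clockwise enclosed area).

W_net ≈ -2470 J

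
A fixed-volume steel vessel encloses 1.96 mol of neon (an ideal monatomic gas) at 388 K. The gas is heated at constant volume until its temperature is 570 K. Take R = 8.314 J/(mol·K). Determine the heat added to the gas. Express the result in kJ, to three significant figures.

Constant volume ⇒ W = 0, so Q = ΔU = nCᵥΔT with Cᵥ = 3R/2 = 12.47 J/(mol·K).
ΔU = (1.96)(12.47)(570 − 388) = 4449 J.

Q ≈ 4.45 kJ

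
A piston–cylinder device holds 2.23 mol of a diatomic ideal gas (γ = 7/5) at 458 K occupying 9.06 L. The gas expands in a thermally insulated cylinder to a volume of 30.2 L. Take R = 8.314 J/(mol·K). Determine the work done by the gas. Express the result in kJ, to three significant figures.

Adiabatic: TV^(γ−1) = const with γ = 7/5.
T₂ = T₁ (V₁/V₂)^(γ−1) = 458 × (9.06/30.2)^0.4 = 458 × 0.6178 = 283 K.
W_by = nCᵥ(T₁ − T₂) = (2.23)(20.79)(458 − 283) = 8114 J.

W ≈ 8.11 kJ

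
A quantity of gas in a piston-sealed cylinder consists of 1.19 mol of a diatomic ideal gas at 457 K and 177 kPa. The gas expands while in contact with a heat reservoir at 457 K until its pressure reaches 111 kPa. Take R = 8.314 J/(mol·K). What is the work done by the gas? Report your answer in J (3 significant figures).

W ≈ 2110 J

Isothermal process: W = nRT ln(V₂/V₁) = nRT ln(P₁/P₂).
W = (1.19)(8.314)(457) × ln(177/111)
  = 4521 × ln(1.595) = 4521 × 0.4666
W_by_gas = 2110 J.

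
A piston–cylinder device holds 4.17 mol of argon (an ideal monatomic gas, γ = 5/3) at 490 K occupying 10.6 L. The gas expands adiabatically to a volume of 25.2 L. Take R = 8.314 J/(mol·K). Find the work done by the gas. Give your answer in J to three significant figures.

W ≈ 11200 J

Adiabatic: TV^(γ−1) = const with γ = 5/3.
T₂ = T₁ (V₁/V₂)^(γ−1) = 490 × (10.6/25.2)^0.667 = 490 × 0.5614 = 275.1 K.
W_by = nCᵥ(T₁ − T₂) = (4.17)(12.47)(490 − 275.1) = 11176 J.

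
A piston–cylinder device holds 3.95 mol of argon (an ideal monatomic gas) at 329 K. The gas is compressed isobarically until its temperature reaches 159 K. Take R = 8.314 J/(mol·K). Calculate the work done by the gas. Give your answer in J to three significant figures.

W ≈ -5580 J

Isobaric: W = P ΔV = nR ΔT.
W = (3.95)(8.314)(159 − 329) = -5583 J.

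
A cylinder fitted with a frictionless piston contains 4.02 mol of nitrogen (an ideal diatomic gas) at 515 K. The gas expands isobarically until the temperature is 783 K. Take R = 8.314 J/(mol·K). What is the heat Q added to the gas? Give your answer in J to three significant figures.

Q ≈ 31400 J

Isobaric: W = nRΔT = (4.02)(8.314)(268) = 8957 J.
ΔU = nCᵥΔT with Cᵥ = 5R/2: ΔU = (4.02)(20.79)(268) = 22393 J.
Q = ΔU + W = 22393 + 8957 = 31350 J.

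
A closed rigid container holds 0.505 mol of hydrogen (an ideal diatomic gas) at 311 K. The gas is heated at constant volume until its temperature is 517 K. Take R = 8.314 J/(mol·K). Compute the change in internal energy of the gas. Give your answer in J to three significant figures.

Constant volume ⇒ W = 0, so Q = ΔU = nCᵥΔT with Cᵥ = 5R/2 = 20.79 J/(mol·K).
ΔU = (0.505)(20.79)(517 − 311) = 2162 J.

ΔU ≈ 2160 J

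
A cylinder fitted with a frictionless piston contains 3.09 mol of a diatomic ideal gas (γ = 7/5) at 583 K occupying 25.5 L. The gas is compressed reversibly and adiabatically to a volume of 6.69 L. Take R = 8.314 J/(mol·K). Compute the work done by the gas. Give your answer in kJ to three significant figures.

W ≈ -26.5 kJ

Adiabatic: TV^(γ−1) = const with γ = 7/5.
T₂ = T₁ (V₁/V₂)^(γ−1) = 583 × (25.5/6.69)^0.4 = 583 × 1.708 = 995.7 K.
W_by = nCᵥ(T₁ − T₂) = (3.09)(20.79)(583 − 995.7) = -26504 J.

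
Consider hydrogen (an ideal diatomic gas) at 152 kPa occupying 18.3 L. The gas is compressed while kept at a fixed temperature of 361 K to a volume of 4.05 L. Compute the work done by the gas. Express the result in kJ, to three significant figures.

W ≈ -4.20 kJ

Isothermal: W = nRT ln(V₂/V₁) = P₁V₁ ln(V₂/V₁).
P₁V₁ = (152 kPa)(18.3 L) = 2782 J.
W = 2782 × ln(4.05/18.3) = 2782 × -1.508
W_by_gas = -4195 J.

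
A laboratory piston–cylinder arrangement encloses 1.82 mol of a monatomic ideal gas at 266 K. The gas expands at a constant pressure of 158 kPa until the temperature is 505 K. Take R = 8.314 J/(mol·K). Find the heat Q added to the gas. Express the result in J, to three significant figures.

Isobaric: W = nRΔT = (1.82)(8.314)(239) = 3616 J.
ΔU = nCᵥΔT with Cᵥ = 3R/2: ΔU = (1.82)(12.47)(239) = 5425 J.
Q = ΔU + W = 5425 + 3616 = 9041 J.

Q ≈ 9040 J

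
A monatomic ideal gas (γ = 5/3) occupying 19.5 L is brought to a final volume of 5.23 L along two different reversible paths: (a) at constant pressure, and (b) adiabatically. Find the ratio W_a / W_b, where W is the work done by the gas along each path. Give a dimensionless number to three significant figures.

W_a / W_b ≈ 0.347

Path (a) isobaric: W = P₁(V₂ − V₁) → W_a/(P₁V₁) = -0.7318.
Path (b) adiabatic: W = P₁V₁(1 − (V₁/V₂)^(γ−1))/(γ−1) → W_b/(P₁V₁) = -2.107.
W_a / W_b = -0.7318 / -2.107 = 0.3474.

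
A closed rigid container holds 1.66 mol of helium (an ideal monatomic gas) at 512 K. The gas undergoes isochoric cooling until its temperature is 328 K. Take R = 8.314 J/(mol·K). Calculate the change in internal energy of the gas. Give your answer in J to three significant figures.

Constant volume ⇒ W = 0, so Q = ΔU = nCᵥΔT with Cᵥ = 3R/2 = 12.47 J/(mol·K).
ΔU = (1.66)(12.47)(328 − 512) = -3809 J.

ΔU ≈ -3810 J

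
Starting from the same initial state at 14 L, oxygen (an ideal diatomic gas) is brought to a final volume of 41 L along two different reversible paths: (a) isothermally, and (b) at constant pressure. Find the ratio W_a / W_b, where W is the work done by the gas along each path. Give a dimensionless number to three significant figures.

W_a / W_b ≈ 0.557

Path (a) isothermal: W = P₁V₁ ln(V₂/V₁) → W_a/(P₁V₁) = 1.075.
Path (b) isobaric: W = P₁(V₂ − V₁) → W_b/(P₁V₁) = 1.929.
W_a / W_b = 1.075 / 1.929 = 0.5572.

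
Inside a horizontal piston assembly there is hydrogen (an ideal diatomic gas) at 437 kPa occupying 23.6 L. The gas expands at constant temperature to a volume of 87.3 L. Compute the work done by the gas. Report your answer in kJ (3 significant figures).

Isothermal: W = nRT ln(V₂/V₁) = P₁V₁ ln(V₂/V₁).
P₁V₁ = (437 kPa)(23.6 L) = 10313 J.
W = 10313 × ln(87.3/23.6) = 10313 × 1.308
W_by_gas = 13491 J.

W ≈ 13.5 kJ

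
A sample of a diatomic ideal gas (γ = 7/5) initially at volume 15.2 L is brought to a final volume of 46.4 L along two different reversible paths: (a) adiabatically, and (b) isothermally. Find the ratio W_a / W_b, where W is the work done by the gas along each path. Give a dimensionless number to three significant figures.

W_a / W_b ≈ 0.807

Path (a) adiabatic: W = P₁V₁(1 − (V₁/V₂)^(γ−1))/(γ−1) → W_a/(P₁V₁) = 0.9002.
Path (b) isothermal: W = P₁V₁ ln(V₂/V₁) → W_b/(P₁V₁) = 1.116.
W_a / W_b = 0.9002 / 1.116 = 0.8066.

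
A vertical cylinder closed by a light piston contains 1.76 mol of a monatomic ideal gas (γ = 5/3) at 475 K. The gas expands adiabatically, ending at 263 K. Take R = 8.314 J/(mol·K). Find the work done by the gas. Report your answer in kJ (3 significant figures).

Adiabatic ⇒ Q = 0, so W_by = −ΔU = nCᵥ(T₁ − T₂).
Cᵥ = 3R/2 = 12.47 J/(mol·K).
W = (1.76)(12.47)(475 − 263) = 4653 J.

W ≈ 4.65 kJ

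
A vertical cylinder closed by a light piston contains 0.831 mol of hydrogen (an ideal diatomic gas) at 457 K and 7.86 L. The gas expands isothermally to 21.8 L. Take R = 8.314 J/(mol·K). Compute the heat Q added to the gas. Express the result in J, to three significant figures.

Q ≈ 3220 J

Isothermal ⇒ ΔU = 0, so Q = W = nRT ln(V₂/V₁).
Q = (0.831)(8.314)(457) ln(21.8/7.86) = 3157 × 1.02 = 3221 J.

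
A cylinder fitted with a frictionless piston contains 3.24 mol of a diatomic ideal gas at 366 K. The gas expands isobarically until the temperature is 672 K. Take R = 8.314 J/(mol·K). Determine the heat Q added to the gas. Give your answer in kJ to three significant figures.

Q ≈ 28.8 kJ

Isobaric: W = nRΔT = (3.24)(8.314)(306) = 8243 J.
ΔU = nCᵥΔT with Cᵥ = 5R/2: ΔU = (3.24)(20.79)(306) = 20607 J.
Q = ΔU + W = 20607 + 8243 = 28850 J.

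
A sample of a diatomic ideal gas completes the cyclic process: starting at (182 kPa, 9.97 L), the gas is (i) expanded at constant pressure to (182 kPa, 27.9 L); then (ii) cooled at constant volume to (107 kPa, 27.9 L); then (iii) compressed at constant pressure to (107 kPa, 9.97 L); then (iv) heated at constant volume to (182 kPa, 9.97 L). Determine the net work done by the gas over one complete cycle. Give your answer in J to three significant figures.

W_net ≈ 1340 J

Constant-volume legs do no work.
W(i) = (182)(27.9 − 9.97) = 3263 J; W(iii) = (107)(9.97 − 27.9) = -1919 J.
W_net = 3263 − 1919 = 1345 J (the clockwise enclosed area).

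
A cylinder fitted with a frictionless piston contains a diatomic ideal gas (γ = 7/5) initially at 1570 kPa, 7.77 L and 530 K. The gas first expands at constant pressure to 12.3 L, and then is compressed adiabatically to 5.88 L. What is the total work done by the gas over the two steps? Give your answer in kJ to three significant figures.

W_total ≈ -9.47 kJ

Step 1 (isobaric): W = PΔV = (1570 kPa)(12.3 − 7.77 L) = 7112 J.
After step 1: P = 1570 kPa, V = 12.3 L, T = 839 K.
Step 2 (adiabatic): W = (P₁V₁ − P₂V₂)/(γ−1) = (19311 − 25943)/0.4 = -16579 J.
W_total = 7112 − 16579 = -9467 J.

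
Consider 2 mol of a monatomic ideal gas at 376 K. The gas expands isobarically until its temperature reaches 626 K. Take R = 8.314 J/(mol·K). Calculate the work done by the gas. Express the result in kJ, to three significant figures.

W ≈ 4.16 kJ

Isobaric: W = P ΔV = nR ΔT.
W = (2)(8.314)(626 − 376) = 4157 J.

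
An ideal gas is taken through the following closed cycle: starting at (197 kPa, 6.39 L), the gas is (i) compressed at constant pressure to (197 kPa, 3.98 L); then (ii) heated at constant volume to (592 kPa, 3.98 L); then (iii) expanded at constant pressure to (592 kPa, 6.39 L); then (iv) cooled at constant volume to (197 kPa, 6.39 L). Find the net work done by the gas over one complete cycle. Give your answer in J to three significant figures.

Constant-volume legs do no work.
W(i) = (197)(3.98 − 6.39) = -474.8 J; W(iii) = (592)(6.39 − 3.98) = 1427 J.
W_net = -474.8 + 1427 = 951.9 J (the clockwise enclosed area).

W_net ≈ 952 J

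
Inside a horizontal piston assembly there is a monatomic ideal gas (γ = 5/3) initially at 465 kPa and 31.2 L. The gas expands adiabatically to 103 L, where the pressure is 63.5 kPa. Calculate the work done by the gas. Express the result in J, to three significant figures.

W ≈ 12000 J

Adiabatic: W = (P₁V₁ − P₂V₂)/(γ − 1) with γ = 5/3.
P₁V₁ = 14508 J, P₂V₂ = 6540 J.
W = (14508 − 6540) / 0.6667 = 11951 J.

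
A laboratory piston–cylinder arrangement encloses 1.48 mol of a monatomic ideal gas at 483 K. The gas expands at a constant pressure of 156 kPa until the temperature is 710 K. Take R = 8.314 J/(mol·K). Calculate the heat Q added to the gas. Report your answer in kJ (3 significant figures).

Isobaric: W = nRΔT = (1.48)(8.314)(227) = 2793 J.
ΔU = nCᵥΔT with Cᵥ = 3R/2: ΔU = (1.48)(12.47)(227) = 4190 J.
Q = ΔU + W = 4190 + 2793 = 6983 J.

Q ≈ 6.98 kJ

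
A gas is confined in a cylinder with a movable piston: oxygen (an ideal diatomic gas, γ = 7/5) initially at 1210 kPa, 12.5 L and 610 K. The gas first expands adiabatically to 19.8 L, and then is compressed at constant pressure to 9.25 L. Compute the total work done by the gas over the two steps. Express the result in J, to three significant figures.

W_total ≈ -350 J

Step 1 (adiabatic): W = (P₁V₁ − P₂V₂)/(γ−1) = (15125 − 12583)/0.4 = 6354 J.
After step 1: P = 635.5 kPa, V = 19.8 L, T = 507.5 K.
Step 2 (isobaric): W = PΔV = (635.5 kPa)(9.25 − 19.8 L) = -6705 J.
W_total = 6354 − 6705 = -350.4 J.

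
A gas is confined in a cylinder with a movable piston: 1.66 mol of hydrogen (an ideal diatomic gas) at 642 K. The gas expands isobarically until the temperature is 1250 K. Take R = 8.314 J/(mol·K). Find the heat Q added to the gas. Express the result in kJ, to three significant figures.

Q ≈ 29.4 kJ

Isobaric: W = nRΔT = (1.66)(8.314)(608) = 8391 J.
ΔU = nCᵥΔT with Cᵥ = 5R/2: ΔU = (1.66)(20.79)(608) = 20978 J.
Q = ΔU + W = 20978 + 8391 = 29369 J.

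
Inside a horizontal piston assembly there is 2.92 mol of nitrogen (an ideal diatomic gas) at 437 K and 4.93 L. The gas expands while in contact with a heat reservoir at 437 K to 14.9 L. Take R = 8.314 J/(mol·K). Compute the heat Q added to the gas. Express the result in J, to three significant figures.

Isothermal ⇒ ΔU = 0, so Q = W = nRT ln(V₂/V₁).
Q = (2.92)(8.314)(437) ln(14.9/4.93) = 10609 × 1.106 = 11734 J.

Q ≈ 11700 J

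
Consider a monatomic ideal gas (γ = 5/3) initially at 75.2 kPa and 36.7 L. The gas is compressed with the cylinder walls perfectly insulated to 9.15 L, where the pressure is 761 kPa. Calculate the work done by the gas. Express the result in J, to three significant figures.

W ≈ -6300 J

Adiabatic: W = (P₁V₁ − P₂V₂)/(γ − 1) with γ = 5/3.
P₁V₁ = 2760 J, P₂V₂ = 6963 J.
W = (2760 − 6963) / 0.6667 = -6305 J.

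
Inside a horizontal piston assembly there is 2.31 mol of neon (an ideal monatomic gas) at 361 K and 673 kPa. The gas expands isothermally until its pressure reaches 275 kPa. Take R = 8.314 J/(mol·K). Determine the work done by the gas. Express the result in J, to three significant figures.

Isothermal process: W = nRT ln(V₂/V₁) = nRT ln(P₁/P₂).
W = (2.31)(8.314)(361) × ln(673/275)
  = 6933 × ln(2.447) = 6933 × 0.895
W_by_gas = 6205 J.

W ≈ 6200 J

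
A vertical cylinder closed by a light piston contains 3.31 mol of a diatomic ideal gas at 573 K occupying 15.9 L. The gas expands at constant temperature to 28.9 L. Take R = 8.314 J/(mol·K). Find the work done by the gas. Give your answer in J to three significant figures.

W ≈ 9420 J

Isothermal: W = nRT ln(V₂/V₁).
W = (3.31)(8.314)(573) × ln(28.9/15.9)
  = 15769 × 0.5975
W_by_gas = 9422 J.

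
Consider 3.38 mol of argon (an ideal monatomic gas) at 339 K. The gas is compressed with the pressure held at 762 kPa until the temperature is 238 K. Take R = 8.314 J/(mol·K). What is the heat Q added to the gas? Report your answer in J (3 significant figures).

Q ≈ -7100 J

Isobaric: W = nRΔT = (3.38)(8.314)(-101) = -2838 J.
ΔU = nCᵥΔT with Cᵥ = 3R/2: ΔU = (3.38)(12.47)(-101) = -4257 J.
Q = ΔU + W = -4257 − 2838 = -7096 J.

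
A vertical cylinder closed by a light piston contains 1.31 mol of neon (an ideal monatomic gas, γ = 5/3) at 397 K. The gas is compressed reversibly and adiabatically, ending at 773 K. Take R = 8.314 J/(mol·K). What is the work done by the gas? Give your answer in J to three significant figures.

W ≈ -6140 J

Adiabatic ⇒ Q = 0, so W_by = −ΔU = nCᵥ(T₁ − T₂).
Cᵥ = 3R/2 = 12.47 J/(mol·K).
W = (1.31)(12.47)(397 − 773) = -6143 J.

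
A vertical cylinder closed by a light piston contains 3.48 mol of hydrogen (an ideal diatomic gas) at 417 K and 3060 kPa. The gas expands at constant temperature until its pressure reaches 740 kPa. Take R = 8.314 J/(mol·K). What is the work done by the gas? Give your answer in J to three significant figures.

W ≈ 17100 J

Isothermal process: W = nRT ln(V₂/V₁) = nRT ln(P₁/P₂).
W = (3.48)(8.314)(417) × ln(3060/740)
  = 12065 × ln(4.135) = 12065 × 1.42
W_by_gas = 17126 J.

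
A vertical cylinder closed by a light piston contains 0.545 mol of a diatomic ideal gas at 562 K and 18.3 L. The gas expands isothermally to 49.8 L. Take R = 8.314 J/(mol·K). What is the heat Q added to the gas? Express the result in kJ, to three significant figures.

Q ≈ 2.55 kJ

Isothermal ⇒ ΔU = 0, so Q = W = nRT ln(V₂/V₁).
Q = (0.545)(8.314)(562) ln(49.8/18.3) = 2546 × 1.001 = 2549 J.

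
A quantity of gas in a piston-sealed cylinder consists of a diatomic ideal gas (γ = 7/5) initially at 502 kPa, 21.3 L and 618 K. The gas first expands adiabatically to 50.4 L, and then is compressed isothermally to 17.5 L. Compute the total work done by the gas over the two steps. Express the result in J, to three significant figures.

Step 1 (adiabatic): W = (P₁V₁ − P₂V₂)/(γ−1) = (10693 − 7576)/0.4 = 7790 J.
After step 1: P = 150.3 kPa, V = 50.4 L, T = 437.9 K.
Step 2 (isothermal): W = P₁V₁ ln(V₂/V₁) = (7576) ln(17.5/50.4) = -8014 J.
W_total = 7790 − 8014 = -223.7 J.

W_total ≈ -224 J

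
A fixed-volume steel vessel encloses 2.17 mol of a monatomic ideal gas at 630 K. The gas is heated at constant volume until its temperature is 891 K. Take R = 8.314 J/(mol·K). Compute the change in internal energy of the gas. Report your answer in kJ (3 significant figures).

Constant volume ⇒ W = 0, so Q = ΔU = nCᵥΔT with Cᵥ = 3R/2 = 12.47 J/(mol·K).
ΔU = (2.17)(12.47)(891 − 630) = 7063 J.

ΔU ≈ 7.06 kJ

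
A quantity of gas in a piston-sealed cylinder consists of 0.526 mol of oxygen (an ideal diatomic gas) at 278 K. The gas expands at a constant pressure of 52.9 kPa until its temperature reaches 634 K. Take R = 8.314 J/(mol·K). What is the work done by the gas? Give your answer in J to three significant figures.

W ≈ 1560 J

Isobaric: W = P ΔV = nR ΔT.
W = (0.526)(8.314)(634 − 278) = 1557 J.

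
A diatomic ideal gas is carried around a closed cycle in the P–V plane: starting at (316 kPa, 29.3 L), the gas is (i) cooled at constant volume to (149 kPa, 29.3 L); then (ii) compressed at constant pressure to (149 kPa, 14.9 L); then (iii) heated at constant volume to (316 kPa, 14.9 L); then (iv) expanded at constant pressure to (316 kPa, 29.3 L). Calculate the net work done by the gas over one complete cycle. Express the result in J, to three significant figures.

W_net ≈ 2400 J

Constant-volume legs do no work.
W(ii) = (149)(14.9 − 29.3) = -2146 J; W(iv) = (316)(29.3 − 14.9) = 4550 J.
W_net = -2146 + 4550 = 2405 J (the clockwise enclosed area).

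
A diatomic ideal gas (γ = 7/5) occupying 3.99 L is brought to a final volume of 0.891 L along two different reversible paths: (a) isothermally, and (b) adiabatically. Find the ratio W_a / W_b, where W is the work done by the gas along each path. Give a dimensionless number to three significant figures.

Path (a) isothermal: W = P₁V₁ ln(V₂/V₁) → W_a/(P₁V₁) = -1.499.
Path (b) adiabatic: W = P₁V₁(1 − (V₁/V₂)^(γ−1))/(γ−1) → W_b/(P₁V₁) = -2.054.
W_a / W_b = -1.499 / -2.054 = 0.7299.

W_a / W_b ≈ 0.730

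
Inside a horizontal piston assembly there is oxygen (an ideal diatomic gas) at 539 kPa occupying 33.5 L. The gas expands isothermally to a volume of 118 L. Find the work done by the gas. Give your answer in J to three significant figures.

W ≈ 22700 J

Isothermal: W = nRT ln(V₂/V₁) = P₁V₁ ln(V₂/V₁).
P₁V₁ = (539 kPa)(33.5 L) = 18056 J.
W = 18056 × ln(118/33.5) = 18056 × 1.259
W_by_gas = 22736 J.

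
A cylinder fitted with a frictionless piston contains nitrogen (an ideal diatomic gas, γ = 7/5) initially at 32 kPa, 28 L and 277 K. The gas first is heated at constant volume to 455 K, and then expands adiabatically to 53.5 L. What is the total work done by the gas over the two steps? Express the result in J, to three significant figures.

Step 1 (isochoric): W = 0 (constant volume).
After step 1: P = 52.56 kPa (V unchanged).
Step 2 (adiabatic): W = (P₁V₁ − P₂V₂)/(γ−1) = (1472 − 1136)/0.4 = 839.5 J.
W_total = 0 + 839.5 = 839.5 J.

W_total ≈ 840 J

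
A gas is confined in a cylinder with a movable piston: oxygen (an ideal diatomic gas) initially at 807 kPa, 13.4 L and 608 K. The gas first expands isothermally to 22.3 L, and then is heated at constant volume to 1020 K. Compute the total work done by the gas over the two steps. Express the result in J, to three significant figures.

W_total ≈ 5510 J

Step 1 (isothermal): W = P₁V₁ ln(V₂/V₁) = (10814) ln(22.3/13.4) = 5508 J.
Step 2 (isochoric): W = 0 (constant volume).
W_total = 5508 + 0 = 5508 J.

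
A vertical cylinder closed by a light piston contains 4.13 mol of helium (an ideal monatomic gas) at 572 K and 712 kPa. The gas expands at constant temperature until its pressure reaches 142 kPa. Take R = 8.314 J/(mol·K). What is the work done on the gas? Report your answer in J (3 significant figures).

Isothermal process: W = nRT ln(V₂/V₁) = nRT ln(P₁/P₂).
W = (4.13)(8.314)(572) × ln(712/142)
  = 19641 × ln(5.014) = 19641 × 1.612
W_by_gas = 31666 J; work on gas = −W_by = -31666 J.

W ≈ -31700 J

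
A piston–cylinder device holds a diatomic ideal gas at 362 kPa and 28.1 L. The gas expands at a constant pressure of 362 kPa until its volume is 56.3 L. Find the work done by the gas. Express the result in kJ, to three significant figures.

Isobaric: W = P ΔV.
W = (362 kPa)(56.3 − 28.1 L) = (362)(28.2) = 10208 J.

W ≈ 10.2 kJ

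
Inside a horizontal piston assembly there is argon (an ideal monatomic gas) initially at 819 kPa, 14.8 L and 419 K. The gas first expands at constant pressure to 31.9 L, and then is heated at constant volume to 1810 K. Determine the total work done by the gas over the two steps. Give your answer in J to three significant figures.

Step 1 (isobaric): W = PΔV = (819 kPa)(31.9 − 14.8 L) = 14005 J.
Step 2 (isochoric): W = 0 (constant volume).
W_total = 14005 + 0 = 14005 J.

W_total ≈ 14000 J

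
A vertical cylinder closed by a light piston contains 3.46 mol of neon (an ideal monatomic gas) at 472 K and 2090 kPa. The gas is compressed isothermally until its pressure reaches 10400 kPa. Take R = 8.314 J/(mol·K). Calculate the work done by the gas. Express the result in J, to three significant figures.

Isothermal process: W = nRT ln(V₂/V₁) = nRT ln(P₁/P₂).
W = (3.46)(8.314)(472) × ln(2090/10400)
  = 13578 × ln(0.201) = 13578 × -1.605
W_by_gas = -21787 J.

W ≈ -21800 J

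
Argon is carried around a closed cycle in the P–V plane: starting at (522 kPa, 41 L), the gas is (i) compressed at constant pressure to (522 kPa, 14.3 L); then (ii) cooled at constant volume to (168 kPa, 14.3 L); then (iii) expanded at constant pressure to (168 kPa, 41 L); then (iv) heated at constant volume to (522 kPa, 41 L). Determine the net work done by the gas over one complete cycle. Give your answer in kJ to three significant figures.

W_net ≈ -9.45 kJ

Constant-volume legs do no work.
W(i) = (522)(14.3 − 41) = -13937 J; W(iii) = (168)(41 − 14.3) = 4486 J.
W_net = -13937 + 4486 = -9452 J (the counter-clockwise enclosed area).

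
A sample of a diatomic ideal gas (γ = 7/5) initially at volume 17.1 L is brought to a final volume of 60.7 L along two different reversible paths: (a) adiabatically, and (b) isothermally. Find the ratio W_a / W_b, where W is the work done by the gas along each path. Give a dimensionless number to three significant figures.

W_a / W_b ≈ 0.785

Path (a) adiabatic: W = P₁V₁(1 − (V₁/V₂)^(γ−1))/(γ−1) → W_a/(P₁V₁) = 0.9939.
Path (b) isothermal: W = P₁V₁ ln(V₂/V₁) → W_b/(P₁V₁) = 1.267.
W_a / W_b = 0.9939 / 1.267 = 0.7845.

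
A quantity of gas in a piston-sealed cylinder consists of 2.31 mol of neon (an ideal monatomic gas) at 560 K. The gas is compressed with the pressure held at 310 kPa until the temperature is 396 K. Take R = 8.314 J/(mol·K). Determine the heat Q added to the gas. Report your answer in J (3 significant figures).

Q ≈ -7870 J

Isobaric: W = nRΔT = (2.31)(8.314)(-164) = -3150 J.
ΔU = nCᵥΔT with Cᵥ = 3R/2: ΔU = (2.31)(12.47)(-164) = -4725 J.
Q = ΔU + W = -4725 − 3150 = -7874 J.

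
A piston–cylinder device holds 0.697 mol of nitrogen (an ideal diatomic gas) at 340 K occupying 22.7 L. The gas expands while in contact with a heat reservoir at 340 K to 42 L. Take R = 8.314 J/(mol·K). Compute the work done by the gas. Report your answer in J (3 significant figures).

W ≈ 1210 J

Isothermal: W = nRT ln(V₂/V₁).
W = (0.697)(8.314)(340) × ln(42/22.7)
  = 1970 × 0.6153
W_by_gas = 1212 J.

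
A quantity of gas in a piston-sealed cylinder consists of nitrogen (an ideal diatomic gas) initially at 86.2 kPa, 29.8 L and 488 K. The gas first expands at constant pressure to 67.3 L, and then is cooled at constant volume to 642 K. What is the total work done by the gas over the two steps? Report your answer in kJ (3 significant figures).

W_total ≈ 3.23 kJ

Step 1 (isobaric): W = PΔV = (86.2 kPa)(67.3 − 29.8 L) = 3232 J.
Step 2 (isochoric): W = 0 (constant volume).
W_total = 3232 + 0 = 3232 J.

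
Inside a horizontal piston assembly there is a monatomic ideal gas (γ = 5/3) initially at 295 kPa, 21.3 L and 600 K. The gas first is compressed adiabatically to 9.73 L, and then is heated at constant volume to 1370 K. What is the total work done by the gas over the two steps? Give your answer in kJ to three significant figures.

Step 1 (adiabatic): W = (P₁V₁ − P₂V₂)/(γ−1) = (6284 − 10594)/0.667 = -6465 J.
Step 2 (isochoric): W = 0 (constant volume).
W_total = -6465 + 0 = -6465 J.

W_total ≈ -6.47 kJ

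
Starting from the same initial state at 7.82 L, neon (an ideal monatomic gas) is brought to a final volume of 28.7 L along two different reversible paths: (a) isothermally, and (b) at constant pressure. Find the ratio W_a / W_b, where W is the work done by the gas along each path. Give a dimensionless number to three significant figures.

Path (a) isothermal: W = P₁V₁ ln(V₂/V₁) → W_a/(P₁V₁) = 1.3.
Path (b) isobaric: W = P₁(V₂ − V₁) → W_b/(P₁V₁) = 2.67.
W_a / W_b = 1.3 / 2.67 = 0.487.

W_a / W_b ≈ 0.487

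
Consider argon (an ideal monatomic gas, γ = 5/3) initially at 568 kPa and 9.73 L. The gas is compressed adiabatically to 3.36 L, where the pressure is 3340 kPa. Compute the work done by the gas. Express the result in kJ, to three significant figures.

W ≈ -8.54 kJ

Adiabatic: W = (P₁V₁ − P₂V₂)/(γ − 1) with γ = 5/3.
P₁V₁ = 5527 J, P₂V₂ = 11222 J.
W = (5527 − 11222) / 0.6667 = -8544 J.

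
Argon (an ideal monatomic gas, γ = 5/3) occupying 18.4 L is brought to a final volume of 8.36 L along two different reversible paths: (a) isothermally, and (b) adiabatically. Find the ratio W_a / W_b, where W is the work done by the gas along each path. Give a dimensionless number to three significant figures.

W_a / W_b ≈ 0.760

Path (a) isothermal: W = P₁V₁ ln(V₂/V₁) → W_a/(P₁V₁) = -0.7889.
Path (b) adiabatic: W = P₁V₁(1 − (V₁/V₂)^(γ−1))/(γ−1) → W_b/(P₁V₁) = -1.038.
W_a / W_b = -0.7889 / -1.038 = 0.76.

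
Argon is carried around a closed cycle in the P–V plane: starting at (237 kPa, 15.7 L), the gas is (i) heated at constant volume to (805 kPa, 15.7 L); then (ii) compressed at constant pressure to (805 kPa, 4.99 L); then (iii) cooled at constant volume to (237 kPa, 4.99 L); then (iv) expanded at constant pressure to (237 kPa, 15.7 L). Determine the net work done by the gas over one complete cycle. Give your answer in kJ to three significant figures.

W_net ≈ -6.08 kJ

Constant-volume legs do no work.
W(ii) = (805)(4.99 − 15.7) = -8622 J; W(iv) = (237)(15.7 − 4.99) = 2538 J.
W_net = -8622 + 2538 = -6083 J (the counter-clockwise enclosed area).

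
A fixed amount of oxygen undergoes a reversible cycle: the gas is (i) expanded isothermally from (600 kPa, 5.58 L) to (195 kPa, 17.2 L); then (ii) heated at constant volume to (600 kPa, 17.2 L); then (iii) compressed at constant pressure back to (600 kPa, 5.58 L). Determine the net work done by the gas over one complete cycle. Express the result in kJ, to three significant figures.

W_net ≈ -3.20 kJ

Leg (i): W = PᵢVᵢ ln(V_f/Vᵢ) = (3348) ln(17.2/5.58) = 3769 J.
Leg (ii): W = 0.
Leg (iii): W = PΔV = (600)(5.58 − 17.2) = -6972 J.
W_net = 3769 − 6972 = -3203 J.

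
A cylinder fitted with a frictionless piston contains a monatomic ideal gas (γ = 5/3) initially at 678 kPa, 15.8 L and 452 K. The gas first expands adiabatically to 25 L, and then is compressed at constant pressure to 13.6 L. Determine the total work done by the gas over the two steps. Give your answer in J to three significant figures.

Step 1 (adiabatic): W = (P₁V₁ − P₂V₂)/(γ−1) = (10712 − 7889)/0.667 = 4235 J.
After step 1: P = 315.6 kPa, V = 25 L, T = 332.9 K.
Step 2 (isobaric): W = PΔV = (315.6 kPa)(13.6 − 25 L) = -3597 J.
W_total = 4235 − 3597 = 637.4 J.

W_total ≈ 637 J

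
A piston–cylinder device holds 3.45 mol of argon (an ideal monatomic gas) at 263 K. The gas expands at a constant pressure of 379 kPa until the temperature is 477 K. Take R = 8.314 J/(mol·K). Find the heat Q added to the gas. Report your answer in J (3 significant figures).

Isobaric: W = nRΔT = (3.45)(8.314)(214) = 6138 J.
ΔU = nCᵥΔT with Cᵥ = 3R/2: ΔU = (3.45)(12.47)(214) = 9207 J.
Q = ΔU + W = 9207 + 6138 = 15346 J.

Q ≈ 15300 J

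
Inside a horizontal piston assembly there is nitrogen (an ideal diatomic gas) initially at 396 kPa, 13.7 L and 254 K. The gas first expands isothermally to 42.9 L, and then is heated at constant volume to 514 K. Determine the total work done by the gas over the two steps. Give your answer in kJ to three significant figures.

W_total ≈ 6.19 kJ

Step 1 (isothermal): W = P₁V₁ ln(V₂/V₁) = (5425) ln(42.9/13.7) = 6193 J.
Step 2 (isochoric): W = 0 (constant volume).
W_total = 6193 + 0 = 6193 J.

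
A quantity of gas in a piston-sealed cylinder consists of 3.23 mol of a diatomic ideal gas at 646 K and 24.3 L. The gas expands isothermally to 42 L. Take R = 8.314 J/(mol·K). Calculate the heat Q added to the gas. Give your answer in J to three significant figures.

Isothermal ⇒ ΔU = 0, so Q = W = nRT ln(V₂/V₁).
Q = (3.23)(8.314)(646) ln(42/24.3) = 17348 × 0.5472 = 9493 J.

Q ≈ 9490 J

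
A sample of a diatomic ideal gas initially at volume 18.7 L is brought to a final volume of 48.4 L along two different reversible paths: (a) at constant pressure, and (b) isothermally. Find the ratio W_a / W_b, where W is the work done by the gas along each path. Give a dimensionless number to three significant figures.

W_a / W_b ≈ 1.67

Path (a) isobaric: W = P₁(V₂ − V₁) → W_a/(P₁V₁) = 1.588.
Path (b) isothermal: W = P₁V₁ ln(V₂/V₁) → W_b/(P₁V₁) = 0.951.
W_a / W_b = 1.588 / 0.951 = 1.67.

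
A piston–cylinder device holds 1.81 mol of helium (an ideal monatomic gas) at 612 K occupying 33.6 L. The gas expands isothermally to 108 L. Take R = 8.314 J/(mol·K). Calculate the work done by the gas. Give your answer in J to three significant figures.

Isothermal: W = nRT ln(V₂/V₁).
W = (1.81)(8.314)(612) × ln(108/33.6)
  = 9210 × 1.168
W_by_gas = 10753 J.

W ≈ 10800 J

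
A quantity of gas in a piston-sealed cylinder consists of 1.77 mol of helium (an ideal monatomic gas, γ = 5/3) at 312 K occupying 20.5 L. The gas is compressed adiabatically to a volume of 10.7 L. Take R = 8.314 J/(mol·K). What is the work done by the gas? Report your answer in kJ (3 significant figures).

W ≈ -3.74 kJ

Adiabatic: TV^(γ−1) = const with γ = 5/3.
T₂ = T₁ (V₁/V₂)^(γ−1) = 312 × (20.5/10.7)^0.667 = 312 × 1.543 = 481.3 K.
W_by = nCᵥ(T₁ − T₂) = (1.77)(12.47)(312 − 481.3) = -3737 J.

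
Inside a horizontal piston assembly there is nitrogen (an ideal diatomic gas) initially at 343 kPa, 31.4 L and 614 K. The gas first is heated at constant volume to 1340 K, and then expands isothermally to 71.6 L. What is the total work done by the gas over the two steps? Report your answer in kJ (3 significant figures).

W_total ≈ 19.4 kJ

Step 1 (isochoric): W = 0 (constant volume).
After step 1: P = 748.6 kPa (V unchanged).
Step 2 (isothermal): W = P₁V₁ ln(V₂/V₁) = (23505) ln(71.6/31.4) = 19375 J.
W_total = 0 + 19375 = 19375 J.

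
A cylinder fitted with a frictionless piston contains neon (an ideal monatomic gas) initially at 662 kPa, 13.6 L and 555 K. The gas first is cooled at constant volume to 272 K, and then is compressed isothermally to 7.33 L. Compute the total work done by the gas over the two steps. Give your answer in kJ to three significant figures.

W_total ≈ -2.73 kJ

Step 1 (isochoric): W = 0 (constant volume).
After step 1: P = 324.4 kPa (V unchanged).
Step 2 (isothermal): W = P₁V₁ ln(V₂/V₁) = (4412) ln(7.33/13.6) = -2727 J.
W_total = 0 − 2727 = -2727 J.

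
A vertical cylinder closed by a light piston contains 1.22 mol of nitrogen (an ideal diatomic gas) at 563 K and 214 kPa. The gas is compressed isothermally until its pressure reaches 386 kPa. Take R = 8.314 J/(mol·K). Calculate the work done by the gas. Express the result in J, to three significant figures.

Isothermal process: W = nRT ln(V₂/V₁) = nRT ln(P₁/P₂).
W = (1.22)(8.314)(563) × ln(214/386)
  = 5711 × ln(0.5544) = 5711 × -0.5899
W_by_gas = -3368 J.

W ≈ -3370 J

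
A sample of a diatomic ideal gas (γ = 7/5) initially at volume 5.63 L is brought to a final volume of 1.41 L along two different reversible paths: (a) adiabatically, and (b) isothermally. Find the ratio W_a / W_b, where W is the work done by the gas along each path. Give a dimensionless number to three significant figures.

Path (a) adiabatic: W = P₁V₁(1 − (V₁/V₂)^(γ−1))/(γ−1) → W_a/(P₁V₁) = -1.85.
Path (b) isothermal: W = P₁V₁ ln(V₂/V₁) → W_b/(P₁V₁) = -1.385.
W_a / W_b = -1.85 / -1.385 = 1.336.

W_a / W_b ≈ 1.34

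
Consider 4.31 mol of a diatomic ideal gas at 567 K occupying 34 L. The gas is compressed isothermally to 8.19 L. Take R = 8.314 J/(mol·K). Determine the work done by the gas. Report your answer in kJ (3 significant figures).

W ≈ -28.9 kJ

Isothermal: W = nRT ln(V₂/V₁).
W = (4.31)(8.314)(567) × ln(8.19/34)
  = 20318 × -1.423
W_by_gas = -28921 J.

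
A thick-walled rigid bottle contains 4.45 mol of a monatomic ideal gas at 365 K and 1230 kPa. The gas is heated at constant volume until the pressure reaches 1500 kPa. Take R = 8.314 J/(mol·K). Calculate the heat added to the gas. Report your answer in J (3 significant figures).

Q ≈ 4450 J

Constant volume ⇒ W = 0, so Q = ΔU = nCᵥΔT with Cᵥ = 3R/2 = 12.47 J/(mol·K).
At constant V, T₂/T₁ = P₂/P₁ ⇒ ΔT = T₁(P₂/P₁ − 1) = 365·(1500/1230 − 1) = 80.12 K.
ΔU = (4.45)(12.47)(80.12) = 4446 J.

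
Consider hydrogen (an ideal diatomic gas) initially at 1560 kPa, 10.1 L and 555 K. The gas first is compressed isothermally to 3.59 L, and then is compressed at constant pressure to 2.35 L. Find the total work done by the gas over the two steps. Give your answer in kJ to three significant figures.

W_total ≈ -21.7 kJ

Step 1 (isothermal): W = P₁V₁ ln(V₂/V₁) = (15756) ln(3.59/10.1) = -16298 J.
After step 1: P = 4389 kPa, V = 3.59 L, T = 555 K.
Step 2 (isobaric): W = PΔV = (4389 kPa)(2.35 − 3.59 L) = -5442 J.
W_total = -16298 − 5442 = -21740 J.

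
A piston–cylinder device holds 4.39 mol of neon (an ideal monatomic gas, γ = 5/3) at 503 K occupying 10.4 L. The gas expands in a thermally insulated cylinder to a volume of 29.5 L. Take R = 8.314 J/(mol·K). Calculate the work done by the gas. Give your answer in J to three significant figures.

W ≈ 13800 J

Adiabatic: TV^(γ−1) = const with γ = 5/3.
T₂ = T₁ (V₁/V₂)^(γ−1) = 503 × (10.4/29.5)^0.667 = 503 × 0.499 = 251 K.
W_by = nCᵥ(T₁ − T₂) = (4.39)(12.47)(503 − 251) = 13795 J.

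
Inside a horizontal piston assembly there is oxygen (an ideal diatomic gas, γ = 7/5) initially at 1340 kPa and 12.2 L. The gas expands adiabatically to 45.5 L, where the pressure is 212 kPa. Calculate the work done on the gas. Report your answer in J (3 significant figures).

Adiabatic: W = (P₁V₁ − P₂V₂)/(γ − 1) with γ = 7/5.
P₁V₁ = 16348 J, P₂V₂ = 9646 J.
W = (16348 − 9646) / 0.4 = 16755 J.
Work on gas = −W_by = -16755 J.

W ≈ -16800 J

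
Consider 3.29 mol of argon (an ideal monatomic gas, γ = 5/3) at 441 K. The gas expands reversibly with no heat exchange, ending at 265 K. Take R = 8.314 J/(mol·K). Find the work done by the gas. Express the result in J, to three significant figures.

Adiabatic ⇒ Q = 0, so W_by = −ΔU = nCᵥ(T₁ − T₂).
Cᵥ = 3R/2 = 12.47 J/(mol·K).
W = (3.29)(12.47)(441 − 265) = 7221 J.

W ≈ 7220 J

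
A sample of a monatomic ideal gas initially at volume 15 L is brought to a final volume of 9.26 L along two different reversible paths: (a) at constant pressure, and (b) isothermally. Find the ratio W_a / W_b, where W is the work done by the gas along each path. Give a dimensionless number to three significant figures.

W_a / W_b ≈ 0.793

Path (a) isobaric: W = P₁(V₂ − V₁) → W_a/(P₁V₁) = -0.3827.
Path (b) isothermal: W = P₁V₁ ln(V₂/V₁) → W_b/(P₁V₁) = -0.4823.
W_a / W_b = -0.3827 / -0.4823 = 0.7933.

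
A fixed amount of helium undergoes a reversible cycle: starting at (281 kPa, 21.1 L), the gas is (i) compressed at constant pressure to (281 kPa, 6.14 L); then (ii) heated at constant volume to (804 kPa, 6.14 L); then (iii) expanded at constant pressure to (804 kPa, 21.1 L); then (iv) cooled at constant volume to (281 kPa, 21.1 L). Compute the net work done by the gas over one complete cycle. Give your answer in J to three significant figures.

Constant-volume legs do no work.
W(i) = (281)(6.14 − 21.1) = -4204 J; W(iii) = (804)(21.1 − 6.14) = 12028 J.
W_net = -4204 + 12028 = 7824 J (the clockwise enclosed area).

W_net ≈ 7820 J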